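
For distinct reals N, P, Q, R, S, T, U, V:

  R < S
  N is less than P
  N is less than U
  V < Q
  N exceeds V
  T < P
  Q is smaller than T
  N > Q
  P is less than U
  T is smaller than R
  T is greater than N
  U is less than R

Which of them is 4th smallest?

T

Chaining the given pairs: V < Q < N < T < P < U < R < S.
The 4th smallest is T.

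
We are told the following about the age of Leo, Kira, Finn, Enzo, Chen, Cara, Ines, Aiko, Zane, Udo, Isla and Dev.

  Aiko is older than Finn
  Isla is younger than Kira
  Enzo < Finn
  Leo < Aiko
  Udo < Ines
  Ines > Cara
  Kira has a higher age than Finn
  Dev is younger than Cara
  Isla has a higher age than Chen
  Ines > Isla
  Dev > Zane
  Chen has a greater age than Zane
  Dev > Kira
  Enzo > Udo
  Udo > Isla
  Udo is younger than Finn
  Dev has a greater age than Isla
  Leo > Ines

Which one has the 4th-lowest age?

Piecing the relations together gives one ordering: Zane < Chen < Isla < Udo < Enzo < Finn < Kira < Dev < Cara < Ines < Leo < Aiko.
The 4th smallest is Udo.

Udo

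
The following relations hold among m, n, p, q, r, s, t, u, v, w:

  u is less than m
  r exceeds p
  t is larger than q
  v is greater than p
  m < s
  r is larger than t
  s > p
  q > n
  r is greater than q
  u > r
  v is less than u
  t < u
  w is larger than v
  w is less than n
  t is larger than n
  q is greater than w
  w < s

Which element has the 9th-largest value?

Chaining the given pairs: p < v < w < n < q < t < r < u < m < s.
Counting 9 from the largest end gives v.

v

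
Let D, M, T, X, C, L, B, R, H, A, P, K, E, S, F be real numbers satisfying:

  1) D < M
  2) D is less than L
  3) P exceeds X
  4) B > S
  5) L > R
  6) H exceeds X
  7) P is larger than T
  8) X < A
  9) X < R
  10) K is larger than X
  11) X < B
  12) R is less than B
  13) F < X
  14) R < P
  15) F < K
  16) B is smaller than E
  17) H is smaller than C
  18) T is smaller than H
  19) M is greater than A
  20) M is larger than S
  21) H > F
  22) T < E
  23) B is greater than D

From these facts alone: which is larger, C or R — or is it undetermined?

Following every chain through R: above R we get P, B, L, E; below R we get F, X.
C is not reached, and no chain runs the other way from C to R.
So the given relations leave the order of R and C undetermined.

undetermined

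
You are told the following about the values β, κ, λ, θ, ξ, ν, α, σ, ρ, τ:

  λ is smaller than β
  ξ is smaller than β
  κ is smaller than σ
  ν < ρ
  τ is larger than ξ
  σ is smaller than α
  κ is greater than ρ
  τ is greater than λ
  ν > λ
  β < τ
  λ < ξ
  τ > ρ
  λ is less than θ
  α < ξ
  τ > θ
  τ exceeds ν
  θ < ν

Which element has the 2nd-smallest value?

Piecing the relations together gives one ordering: λ < θ < ν < ρ < κ < σ < α < ξ < β < τ.
The 2nd smallest is θ.

θ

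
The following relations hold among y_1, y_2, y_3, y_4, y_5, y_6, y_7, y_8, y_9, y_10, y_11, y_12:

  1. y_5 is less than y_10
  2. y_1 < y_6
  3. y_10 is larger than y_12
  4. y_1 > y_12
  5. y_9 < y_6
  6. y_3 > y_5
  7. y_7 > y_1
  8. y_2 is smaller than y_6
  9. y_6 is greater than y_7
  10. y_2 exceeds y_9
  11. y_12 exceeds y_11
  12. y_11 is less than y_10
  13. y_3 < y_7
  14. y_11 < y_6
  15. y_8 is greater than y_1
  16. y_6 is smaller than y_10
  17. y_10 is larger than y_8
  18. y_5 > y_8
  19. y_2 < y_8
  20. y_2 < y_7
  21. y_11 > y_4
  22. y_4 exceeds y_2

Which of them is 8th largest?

Piecing the relations together gives one ordering: y_9 < y_2 < y_4 < y_11 < y_12 < y_1 < y_8 < y_5 < y_3 < y_7 < y_6 < y_10.
Counting 8 from the largest end gives y_12.

y_12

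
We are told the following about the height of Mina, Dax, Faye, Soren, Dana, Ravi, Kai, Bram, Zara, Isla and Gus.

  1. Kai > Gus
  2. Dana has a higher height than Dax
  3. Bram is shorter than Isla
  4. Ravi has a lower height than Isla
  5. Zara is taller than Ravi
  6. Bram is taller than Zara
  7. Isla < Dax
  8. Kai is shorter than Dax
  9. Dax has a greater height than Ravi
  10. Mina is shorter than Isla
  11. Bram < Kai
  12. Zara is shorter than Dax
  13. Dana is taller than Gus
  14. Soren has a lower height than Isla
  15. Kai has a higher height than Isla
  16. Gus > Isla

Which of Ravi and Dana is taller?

Ravi < Zara and Zara < Bram give Ravi < Bram.
With Bram < Isla: Ravi < Zara < Bram < Isla.
With Isla < Gus: Ravi < Zara < Bram < Isla < Gus.
Then Gus < Kai extends the chain to Kai.
Then Kai < Dax extends the chain to Dax.
Then Dax < Dana extends the chain to Dana.
So Ravi < Dana; Dana is the taller of the two.

Dana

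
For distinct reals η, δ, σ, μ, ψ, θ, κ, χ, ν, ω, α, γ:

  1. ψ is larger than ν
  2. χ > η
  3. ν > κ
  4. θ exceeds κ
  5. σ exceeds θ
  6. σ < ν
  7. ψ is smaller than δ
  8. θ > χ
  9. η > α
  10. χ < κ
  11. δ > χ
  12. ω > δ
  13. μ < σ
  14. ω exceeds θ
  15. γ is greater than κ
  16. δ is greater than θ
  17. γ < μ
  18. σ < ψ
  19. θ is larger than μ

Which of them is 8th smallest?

Chaining the given pairs: α < η < χ < κ < γ < μ < θ < σ < ν < ψ < δ < ω.
Counting 8 from the smallest end gives σ.

σ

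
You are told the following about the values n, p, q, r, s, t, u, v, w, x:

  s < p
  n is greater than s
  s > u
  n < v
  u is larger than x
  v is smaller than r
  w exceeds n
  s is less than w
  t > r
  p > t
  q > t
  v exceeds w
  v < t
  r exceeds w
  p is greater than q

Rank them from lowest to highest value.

The consecutive links are each given: x < u; u < s; s < n; n < w; w < v; v < r; r < t; t < q; q < p.

x < u < s < n < w < v < r < t < q < p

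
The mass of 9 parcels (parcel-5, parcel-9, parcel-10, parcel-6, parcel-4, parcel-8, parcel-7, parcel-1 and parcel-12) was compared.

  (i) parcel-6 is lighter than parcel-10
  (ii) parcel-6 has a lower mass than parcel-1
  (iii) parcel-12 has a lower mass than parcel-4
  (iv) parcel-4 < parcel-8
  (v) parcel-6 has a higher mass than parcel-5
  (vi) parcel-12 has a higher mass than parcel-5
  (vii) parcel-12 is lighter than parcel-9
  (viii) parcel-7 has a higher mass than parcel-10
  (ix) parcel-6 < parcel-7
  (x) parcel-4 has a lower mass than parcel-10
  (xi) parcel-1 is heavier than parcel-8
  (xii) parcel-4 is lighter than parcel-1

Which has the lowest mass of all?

parcel-12 is not least since parcel-5 < parcel-12; parcel-4 is not least since parcel-12 < parcel-4; parcel-6 is not least since parcel-5 < parcel-6; parcel-10 is not least since parcel-4 < parcel-10; parcel-9 is not least since parcel-12 < parcel-9; parcel-8 is not least since parcel-4 < parcel-8; parcel-1 is not least since parcel-4 < parcel-1; parcel-7 is not least since parcel-6 < parcel-7.
Only parcel-5 has nothing below it, so parcel-5 is the lowest mass.

parcel-5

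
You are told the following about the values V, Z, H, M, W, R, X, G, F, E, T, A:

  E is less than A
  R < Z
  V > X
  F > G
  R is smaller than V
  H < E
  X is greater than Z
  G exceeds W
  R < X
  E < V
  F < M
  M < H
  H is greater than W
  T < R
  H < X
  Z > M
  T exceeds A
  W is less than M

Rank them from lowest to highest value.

Each adjacent pair is fixed by a given relation: W < G; G < F; F < M; M < H; H < E; E < A; A < T; T < R; R < Z; Z < X; X < V. Chaining them end to end gives the full order.

W < G < F < M < H < E < A < T < R < Z < X < V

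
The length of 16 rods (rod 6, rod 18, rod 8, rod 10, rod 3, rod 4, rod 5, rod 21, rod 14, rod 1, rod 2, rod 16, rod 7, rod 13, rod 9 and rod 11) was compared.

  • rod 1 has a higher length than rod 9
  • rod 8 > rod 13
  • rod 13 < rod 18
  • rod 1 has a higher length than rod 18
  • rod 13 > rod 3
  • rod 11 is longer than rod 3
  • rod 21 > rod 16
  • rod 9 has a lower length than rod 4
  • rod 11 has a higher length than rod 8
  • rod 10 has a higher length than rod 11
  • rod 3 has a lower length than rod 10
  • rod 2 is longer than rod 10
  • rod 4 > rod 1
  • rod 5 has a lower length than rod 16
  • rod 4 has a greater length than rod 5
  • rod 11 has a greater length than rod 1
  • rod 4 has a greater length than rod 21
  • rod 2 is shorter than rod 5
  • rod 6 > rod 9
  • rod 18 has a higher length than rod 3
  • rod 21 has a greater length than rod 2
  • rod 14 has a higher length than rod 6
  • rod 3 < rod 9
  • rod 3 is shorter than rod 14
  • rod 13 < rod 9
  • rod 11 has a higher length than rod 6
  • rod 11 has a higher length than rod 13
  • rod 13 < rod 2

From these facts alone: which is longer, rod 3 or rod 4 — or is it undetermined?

rod 3 < rod 13 and rod 13 < rod 8 give rod 3 < rod 8.
Then rod 8 < rod 11 extends the chain to rod 11.
With rod 11 < rod 10: rod 3 < rod 13 < rod 8 < rod 11 < rod 10.
Then rod 10 < rod 2 extends the chain to rod 2.
With rod 2 < rod 5: rod 3 < rod 13 < rod 8 < rod 11 < rod 10 < rod 2 < rod 5.
Then rod 5 < rod 16 extends the chain to rod 16.
Then rod 16 < rod 21 extends the chain to rod 21.
With rod 21 < rod 4: rod 3 < rod 13 < rod 8 < rod 11 < rod 10 < rod 2 < rod 5 < rod 16 < rod 21 < rod 4.
So rod 4 is longer.

rod 4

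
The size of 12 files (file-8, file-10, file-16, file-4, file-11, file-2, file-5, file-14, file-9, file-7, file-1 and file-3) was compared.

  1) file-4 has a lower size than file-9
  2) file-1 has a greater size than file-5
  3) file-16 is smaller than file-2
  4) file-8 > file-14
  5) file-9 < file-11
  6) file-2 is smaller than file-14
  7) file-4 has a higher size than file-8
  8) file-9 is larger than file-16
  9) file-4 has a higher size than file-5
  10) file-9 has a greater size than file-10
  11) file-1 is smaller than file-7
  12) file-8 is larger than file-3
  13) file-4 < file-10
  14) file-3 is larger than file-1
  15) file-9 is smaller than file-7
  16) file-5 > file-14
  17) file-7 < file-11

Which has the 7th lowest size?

file-8

Piecing the relations together gives one ordering: file-16 < file-2 < file-14 < file-5 < file-1 < file-3 < file-8 < file-4 < file-10 < file-9 < file-7 < file-11.
Counting 7 from the smallest end gives file-8.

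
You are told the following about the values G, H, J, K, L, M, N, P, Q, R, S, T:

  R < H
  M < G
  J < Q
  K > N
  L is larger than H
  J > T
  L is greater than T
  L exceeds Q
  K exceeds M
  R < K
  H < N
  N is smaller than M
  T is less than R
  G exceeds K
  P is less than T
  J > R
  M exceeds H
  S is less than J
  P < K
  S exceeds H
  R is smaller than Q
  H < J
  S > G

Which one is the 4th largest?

S

Chaining the given pairs: P < T < R < H < N < M < K < G < S < J < Q < L.
Counting 4 from the largest end gives S.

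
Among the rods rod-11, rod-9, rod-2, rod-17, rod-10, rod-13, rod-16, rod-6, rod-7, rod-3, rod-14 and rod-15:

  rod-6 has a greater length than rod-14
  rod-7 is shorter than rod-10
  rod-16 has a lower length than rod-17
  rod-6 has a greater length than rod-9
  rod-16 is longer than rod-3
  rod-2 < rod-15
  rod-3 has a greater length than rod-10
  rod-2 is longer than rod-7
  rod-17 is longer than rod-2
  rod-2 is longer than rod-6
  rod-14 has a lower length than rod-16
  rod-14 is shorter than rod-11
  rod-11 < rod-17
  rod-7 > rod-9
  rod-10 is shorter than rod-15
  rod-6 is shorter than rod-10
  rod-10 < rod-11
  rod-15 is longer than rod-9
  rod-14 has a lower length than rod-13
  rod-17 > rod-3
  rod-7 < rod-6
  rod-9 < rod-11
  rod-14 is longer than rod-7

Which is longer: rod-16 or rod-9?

rod-16

Following the relations from rod-9: rod-9 < rod-7 < rod-14 < rod-6 < rod-10 < rod-3 < rod-16.
So rod-9 < rod-16; rod-16 is the longer of the two.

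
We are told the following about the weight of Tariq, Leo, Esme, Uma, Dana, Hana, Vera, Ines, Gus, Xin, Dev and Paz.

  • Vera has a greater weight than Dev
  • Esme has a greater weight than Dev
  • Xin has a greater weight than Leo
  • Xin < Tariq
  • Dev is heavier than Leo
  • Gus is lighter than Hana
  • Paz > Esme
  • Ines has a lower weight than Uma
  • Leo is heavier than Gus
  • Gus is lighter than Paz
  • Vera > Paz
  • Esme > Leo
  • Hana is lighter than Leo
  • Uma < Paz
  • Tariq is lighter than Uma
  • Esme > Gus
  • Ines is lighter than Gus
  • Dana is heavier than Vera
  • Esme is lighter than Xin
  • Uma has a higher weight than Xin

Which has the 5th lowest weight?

Chaining the given pairs: Ines < Gus < Hana < Leo < Dev < Esme < Xin < Tariq < Uma < Paz < Vera < Dana.
Counting 5 from the smallest end gives Dev.

Dev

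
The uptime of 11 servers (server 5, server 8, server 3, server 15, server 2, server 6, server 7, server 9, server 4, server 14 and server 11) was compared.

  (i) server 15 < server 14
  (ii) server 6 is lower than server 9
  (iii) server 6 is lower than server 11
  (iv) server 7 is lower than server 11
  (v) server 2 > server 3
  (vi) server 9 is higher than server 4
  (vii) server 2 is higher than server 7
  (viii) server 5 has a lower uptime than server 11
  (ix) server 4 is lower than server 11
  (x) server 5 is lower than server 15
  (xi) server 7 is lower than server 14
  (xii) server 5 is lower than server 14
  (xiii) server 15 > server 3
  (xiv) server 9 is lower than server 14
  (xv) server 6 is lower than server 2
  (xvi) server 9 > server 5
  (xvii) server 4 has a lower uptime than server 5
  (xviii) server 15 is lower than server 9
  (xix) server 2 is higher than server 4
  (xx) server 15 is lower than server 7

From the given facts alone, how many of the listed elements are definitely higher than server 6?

4

From server 6 the given relations immediately reach server 11, server 9, server 2.
From those, server 14 — 4 in total.
No other element is forced above server 6 by the given relations, so the count is 4.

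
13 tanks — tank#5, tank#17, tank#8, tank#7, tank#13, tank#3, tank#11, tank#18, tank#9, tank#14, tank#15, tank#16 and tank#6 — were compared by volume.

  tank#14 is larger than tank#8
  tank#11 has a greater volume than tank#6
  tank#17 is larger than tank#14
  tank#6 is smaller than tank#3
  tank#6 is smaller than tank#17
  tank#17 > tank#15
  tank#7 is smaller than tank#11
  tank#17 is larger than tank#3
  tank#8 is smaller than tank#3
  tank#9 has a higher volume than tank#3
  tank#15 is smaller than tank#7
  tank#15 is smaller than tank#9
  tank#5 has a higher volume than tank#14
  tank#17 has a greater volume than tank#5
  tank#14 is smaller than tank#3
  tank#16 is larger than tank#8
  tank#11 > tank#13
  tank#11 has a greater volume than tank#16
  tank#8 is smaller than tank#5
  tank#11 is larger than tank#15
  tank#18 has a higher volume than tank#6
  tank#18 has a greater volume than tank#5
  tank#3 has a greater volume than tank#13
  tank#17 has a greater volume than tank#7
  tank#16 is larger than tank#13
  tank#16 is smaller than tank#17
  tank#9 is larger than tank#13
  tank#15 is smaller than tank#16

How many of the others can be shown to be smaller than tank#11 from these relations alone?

From tank#11 the given relations immediately reach tank#15, tank#13, tank#7, tank#6, tank#16.
From those, tank#8 — 6 in total.
No other element is forced below tank#11 by the given relations, so the count is 6.

6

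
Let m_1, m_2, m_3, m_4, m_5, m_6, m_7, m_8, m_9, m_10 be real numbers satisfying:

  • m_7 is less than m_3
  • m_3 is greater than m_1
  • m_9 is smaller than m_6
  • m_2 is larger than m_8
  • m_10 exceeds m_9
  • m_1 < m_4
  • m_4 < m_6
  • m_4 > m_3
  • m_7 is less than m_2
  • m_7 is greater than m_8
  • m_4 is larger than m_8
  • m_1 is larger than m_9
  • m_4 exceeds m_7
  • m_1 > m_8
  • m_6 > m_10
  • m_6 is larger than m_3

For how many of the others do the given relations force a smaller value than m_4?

Directly below m_4: m_8, m_1, m_7, m_3.
One step further: m_9 (5 so far).
Nothing else is reachable below m_4; 5 in all.

5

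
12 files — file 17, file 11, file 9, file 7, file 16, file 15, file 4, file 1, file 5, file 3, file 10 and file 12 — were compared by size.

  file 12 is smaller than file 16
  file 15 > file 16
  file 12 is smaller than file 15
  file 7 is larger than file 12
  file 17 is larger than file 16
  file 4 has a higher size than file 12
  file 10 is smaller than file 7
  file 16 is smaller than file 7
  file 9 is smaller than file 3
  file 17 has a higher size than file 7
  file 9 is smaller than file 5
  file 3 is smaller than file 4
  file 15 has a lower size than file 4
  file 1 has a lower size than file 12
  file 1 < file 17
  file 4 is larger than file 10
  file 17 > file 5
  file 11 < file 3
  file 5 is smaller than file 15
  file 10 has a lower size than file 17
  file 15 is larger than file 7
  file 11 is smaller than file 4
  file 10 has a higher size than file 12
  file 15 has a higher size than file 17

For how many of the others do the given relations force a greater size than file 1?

Directly above file 1: file 12, file 17.
One step further: file 16, file 10, file 7, file 15, file 4 (7 so far).
No other element is forced above file 1 by the given relations, so the count is 7.

7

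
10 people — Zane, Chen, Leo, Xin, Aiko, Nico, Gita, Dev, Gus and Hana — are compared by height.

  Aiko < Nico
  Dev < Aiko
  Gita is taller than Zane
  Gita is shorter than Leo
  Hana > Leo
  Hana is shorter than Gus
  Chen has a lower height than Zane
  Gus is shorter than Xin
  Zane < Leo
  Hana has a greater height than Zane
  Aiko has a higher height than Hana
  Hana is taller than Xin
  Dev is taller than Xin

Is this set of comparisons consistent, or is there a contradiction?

inconsistent

Chaining the given relations yields Hana < Gus < Xin, so Hana < Xin. But one relation states Xin < Hana. These cannot both hold.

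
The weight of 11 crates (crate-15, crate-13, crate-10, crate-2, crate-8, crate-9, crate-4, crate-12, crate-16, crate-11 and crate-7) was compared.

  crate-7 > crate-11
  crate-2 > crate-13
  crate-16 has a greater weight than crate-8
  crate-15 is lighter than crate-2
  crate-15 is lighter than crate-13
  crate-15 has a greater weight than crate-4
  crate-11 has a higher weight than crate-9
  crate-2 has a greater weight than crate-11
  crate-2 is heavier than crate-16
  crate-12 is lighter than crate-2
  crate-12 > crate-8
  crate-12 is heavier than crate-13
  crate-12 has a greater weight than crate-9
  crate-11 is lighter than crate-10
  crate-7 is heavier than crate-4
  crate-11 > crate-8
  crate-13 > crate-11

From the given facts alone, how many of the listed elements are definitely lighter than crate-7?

Directly below crate-7: crate-4, crate-11.
One step further: crate-8, crate-9 (4 so far).
No other element is forced below crate-7 by the given relations, so the count is 4.

4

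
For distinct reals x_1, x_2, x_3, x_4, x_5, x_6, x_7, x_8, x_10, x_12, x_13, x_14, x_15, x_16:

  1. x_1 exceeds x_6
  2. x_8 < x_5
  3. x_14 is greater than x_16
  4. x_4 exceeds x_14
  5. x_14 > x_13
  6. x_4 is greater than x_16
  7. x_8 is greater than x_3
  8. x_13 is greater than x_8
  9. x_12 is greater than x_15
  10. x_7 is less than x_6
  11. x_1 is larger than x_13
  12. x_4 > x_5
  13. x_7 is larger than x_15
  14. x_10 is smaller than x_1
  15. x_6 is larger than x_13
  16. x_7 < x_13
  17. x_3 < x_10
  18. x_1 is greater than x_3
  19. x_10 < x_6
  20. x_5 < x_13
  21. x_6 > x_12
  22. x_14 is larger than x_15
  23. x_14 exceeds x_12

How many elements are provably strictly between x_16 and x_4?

The relations place x_16 below x_4. An element lies strictly between them when it is forced above x_16 and also forced below x_4.
Above x_16: {x_14}. Below x_4: {x_3, x_8, x_15, x_5, x_7, x_13, x_12, x_14}.
Intersection: {x_14} — 1.

1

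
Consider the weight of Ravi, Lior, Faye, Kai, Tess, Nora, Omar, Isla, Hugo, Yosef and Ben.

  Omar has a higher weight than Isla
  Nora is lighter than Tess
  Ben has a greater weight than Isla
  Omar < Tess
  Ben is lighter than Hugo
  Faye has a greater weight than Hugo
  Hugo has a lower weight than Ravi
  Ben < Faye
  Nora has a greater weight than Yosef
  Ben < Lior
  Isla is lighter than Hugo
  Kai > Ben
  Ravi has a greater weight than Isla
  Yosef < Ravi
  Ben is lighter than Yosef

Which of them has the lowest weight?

Isla

Ben is not least since Isla < Ben; Yosef is not least since Ben < Yosef; Hugo is not least since Isla < Hugo; Nora is not least since Yosef < Nora; Lior is not least since Ben < Lior; Omar is not least since Isla < Omar; Tess is not least since Omar < Tess; Ravi is not least since Hugo < Ravi; Kai is not least since Ben < Kai; Faye is not least since Hugo < Faye.
Only Isla has nothing below it, so Isla is the lowest weight.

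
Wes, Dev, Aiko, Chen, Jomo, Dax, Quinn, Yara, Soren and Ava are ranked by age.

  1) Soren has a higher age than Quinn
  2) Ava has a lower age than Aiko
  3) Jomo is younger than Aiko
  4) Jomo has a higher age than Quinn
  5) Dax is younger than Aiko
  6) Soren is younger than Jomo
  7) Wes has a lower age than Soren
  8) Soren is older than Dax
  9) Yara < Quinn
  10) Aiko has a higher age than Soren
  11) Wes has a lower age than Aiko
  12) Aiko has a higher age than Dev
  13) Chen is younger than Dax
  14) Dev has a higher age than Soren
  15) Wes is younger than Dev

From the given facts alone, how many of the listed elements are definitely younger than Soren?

Directly below Soren: Dax, Wes, Quinn.
One step further: Chen, Yara (5 so far).
No other element is forced below Soren by the given relations, so the count is 5.

5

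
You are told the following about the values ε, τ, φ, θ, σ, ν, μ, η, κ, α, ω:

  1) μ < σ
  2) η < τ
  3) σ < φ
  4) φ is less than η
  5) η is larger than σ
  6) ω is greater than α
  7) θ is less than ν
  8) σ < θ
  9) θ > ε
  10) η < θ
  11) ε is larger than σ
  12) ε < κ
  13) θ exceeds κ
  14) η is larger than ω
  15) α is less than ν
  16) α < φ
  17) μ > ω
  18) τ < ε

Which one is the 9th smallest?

The consecutive relations fix a unique order: α < ω < μ < σ < φ < η < τ < ε < κ < θ < ν.
Counting 9 from the smallest end gives κ.

κ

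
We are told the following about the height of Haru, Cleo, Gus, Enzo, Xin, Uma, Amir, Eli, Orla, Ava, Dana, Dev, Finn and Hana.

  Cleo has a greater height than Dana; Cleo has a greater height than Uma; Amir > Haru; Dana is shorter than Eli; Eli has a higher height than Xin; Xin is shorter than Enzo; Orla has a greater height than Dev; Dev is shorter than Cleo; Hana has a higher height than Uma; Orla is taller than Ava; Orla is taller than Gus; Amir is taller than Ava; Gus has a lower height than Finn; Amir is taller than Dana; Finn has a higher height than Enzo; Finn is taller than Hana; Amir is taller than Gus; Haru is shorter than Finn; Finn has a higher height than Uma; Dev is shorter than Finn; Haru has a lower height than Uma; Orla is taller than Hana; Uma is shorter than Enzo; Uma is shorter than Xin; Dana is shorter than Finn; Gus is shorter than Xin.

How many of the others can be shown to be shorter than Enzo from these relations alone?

4

Directly below Enzo: Uma, Xin.
One step further: Haru, Gus (4 so far).
No other element is forced below Enzo by the given relations, so the count is 4.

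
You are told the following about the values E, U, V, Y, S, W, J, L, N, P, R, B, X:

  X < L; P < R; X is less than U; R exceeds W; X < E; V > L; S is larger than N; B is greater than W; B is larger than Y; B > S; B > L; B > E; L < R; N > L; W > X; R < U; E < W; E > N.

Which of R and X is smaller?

X

X < L and L < N give X < N.
With N < E: X < L < N < E.
With E < W: X < L < N < E < W.
Then W < R extends the chain to R.
So X < R; X is the smaller of the two.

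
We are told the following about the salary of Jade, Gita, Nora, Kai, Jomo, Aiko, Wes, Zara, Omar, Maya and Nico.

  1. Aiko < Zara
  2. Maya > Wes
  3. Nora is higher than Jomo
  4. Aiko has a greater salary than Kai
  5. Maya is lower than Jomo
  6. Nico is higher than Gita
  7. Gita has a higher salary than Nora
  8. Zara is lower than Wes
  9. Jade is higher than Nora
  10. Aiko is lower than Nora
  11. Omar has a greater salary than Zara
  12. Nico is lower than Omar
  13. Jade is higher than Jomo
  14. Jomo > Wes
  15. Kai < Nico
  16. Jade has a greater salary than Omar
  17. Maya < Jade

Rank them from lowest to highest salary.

Nothing is placed below Kai, so it is least; from there Kai < Aiko; Aiko < Zara; Zara < Wes; Wes < Maya; Maya < Jomo; Jomo < Nora; Nora < Gita; Gita < Nico; Nico < Omar; Omar < Jade, each given directly.

Kai < Aiko < Zara < Wes < Maya < Jomo < Nora < Gita < Nico < Omar < Jade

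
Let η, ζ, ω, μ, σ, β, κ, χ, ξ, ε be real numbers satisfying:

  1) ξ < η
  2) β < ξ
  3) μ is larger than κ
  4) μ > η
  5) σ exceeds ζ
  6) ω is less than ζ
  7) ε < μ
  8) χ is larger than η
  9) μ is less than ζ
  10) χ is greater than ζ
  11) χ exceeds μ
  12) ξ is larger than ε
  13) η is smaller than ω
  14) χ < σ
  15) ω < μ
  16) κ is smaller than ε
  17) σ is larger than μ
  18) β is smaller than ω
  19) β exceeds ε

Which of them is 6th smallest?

Chaining the given pairs: κ < ε < β < ξ < η < ω < μ < ζ < χ < σ.
The 6th smallest is ω.

ω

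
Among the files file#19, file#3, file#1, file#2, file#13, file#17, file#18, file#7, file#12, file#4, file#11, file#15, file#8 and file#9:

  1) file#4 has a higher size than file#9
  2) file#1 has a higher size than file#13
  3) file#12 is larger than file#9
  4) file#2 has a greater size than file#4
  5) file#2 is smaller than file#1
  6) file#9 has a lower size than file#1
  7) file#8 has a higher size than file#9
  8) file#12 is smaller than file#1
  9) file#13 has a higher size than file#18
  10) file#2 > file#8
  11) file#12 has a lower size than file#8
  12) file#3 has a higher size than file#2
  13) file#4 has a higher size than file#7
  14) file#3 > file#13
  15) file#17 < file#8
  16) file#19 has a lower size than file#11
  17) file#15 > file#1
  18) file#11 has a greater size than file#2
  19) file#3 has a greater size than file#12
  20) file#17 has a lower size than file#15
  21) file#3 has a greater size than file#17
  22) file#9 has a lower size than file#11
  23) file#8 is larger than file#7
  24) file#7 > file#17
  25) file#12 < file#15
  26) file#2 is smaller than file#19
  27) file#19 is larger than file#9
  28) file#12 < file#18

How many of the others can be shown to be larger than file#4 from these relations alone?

The elements the relations force above file#4 are file#2, file#1, file#19, file#15, file#11, file#3 — no chain reaches any other.
That is 6.

6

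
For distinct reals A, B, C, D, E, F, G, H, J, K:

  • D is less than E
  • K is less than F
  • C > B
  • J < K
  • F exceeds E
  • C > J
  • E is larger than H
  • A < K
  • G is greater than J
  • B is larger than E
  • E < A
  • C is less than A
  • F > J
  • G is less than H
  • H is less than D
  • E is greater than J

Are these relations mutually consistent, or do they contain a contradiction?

consistent

The single ordering J < G < H < D < E < B < C < A < K < F satisfies every listed relation, so no contradiction arises.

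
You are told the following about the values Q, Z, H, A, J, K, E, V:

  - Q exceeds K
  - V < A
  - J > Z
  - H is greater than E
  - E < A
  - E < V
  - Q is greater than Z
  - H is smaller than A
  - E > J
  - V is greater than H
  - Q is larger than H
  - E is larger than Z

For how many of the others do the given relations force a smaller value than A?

5

From A the given relations immediately reach E, H, V.
From those, Z, J — 5 in total.
No other element is forced below A by the given relations, so the count is 5.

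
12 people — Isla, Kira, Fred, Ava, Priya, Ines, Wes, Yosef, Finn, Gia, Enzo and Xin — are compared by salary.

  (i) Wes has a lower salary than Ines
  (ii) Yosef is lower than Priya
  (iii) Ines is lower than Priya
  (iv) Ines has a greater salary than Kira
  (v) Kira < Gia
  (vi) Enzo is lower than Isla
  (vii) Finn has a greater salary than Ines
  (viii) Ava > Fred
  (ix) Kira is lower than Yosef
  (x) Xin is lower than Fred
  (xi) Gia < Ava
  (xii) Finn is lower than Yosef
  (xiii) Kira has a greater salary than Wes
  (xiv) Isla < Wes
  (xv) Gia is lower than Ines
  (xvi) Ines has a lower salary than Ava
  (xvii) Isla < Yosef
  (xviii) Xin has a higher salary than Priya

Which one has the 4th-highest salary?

Priya

The consecutive relations fix a unique order: Enzo < Isla < Wes < Kira < Gia < Ines < Finn < Yosef < Priya < Xin < Fred < Ava.
Counting 4 from the largest end gives Priya.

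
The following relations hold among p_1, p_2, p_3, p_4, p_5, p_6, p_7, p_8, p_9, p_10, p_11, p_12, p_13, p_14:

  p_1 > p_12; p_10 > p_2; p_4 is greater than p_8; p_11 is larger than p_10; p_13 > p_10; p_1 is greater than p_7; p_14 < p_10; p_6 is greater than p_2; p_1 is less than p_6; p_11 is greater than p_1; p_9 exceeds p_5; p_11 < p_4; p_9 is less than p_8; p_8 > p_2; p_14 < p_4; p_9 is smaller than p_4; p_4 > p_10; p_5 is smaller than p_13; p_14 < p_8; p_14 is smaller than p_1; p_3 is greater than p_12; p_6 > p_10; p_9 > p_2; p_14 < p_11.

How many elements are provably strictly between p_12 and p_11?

Chaining upward from p_12 reaches: p_3, p_1, p_6, p_4.
Chaining downward from p_11 reaches: p_2, p_14, p_10, p_7, p_1.
Strictly between p_12 and p_11 are those in both lists: p_1 — 1 element.

1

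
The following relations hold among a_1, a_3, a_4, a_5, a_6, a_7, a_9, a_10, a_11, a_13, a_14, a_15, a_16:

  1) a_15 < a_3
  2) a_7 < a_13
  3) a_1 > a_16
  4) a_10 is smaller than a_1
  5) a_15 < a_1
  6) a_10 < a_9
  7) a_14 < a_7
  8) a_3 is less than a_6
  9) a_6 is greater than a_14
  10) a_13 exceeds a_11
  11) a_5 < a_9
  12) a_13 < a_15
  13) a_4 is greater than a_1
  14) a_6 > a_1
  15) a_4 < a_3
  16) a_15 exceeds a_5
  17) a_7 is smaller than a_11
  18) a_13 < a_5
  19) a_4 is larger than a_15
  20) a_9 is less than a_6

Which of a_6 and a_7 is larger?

a_7 < a_11 and a_11 < a_13 give a_7 < a_13.
With a_13 < a_5: a_7 < a_11 < a_13 < a_5.
With a_5 < a_15: a_7 < a_11 < a_13 < a_5 < a_15.
Then a_15 < a_1 extends the chain to a_1.
Then a_1 < a_4 extends the chain to a_4.
Then a_4 < a_3 extends the chain to a_3.
With a_3 < a_6: a_7 < a_11 < a_13 < a_5 < a_15 < a_1 < a_4 < a_3 < a_6.
So a_7 < a_6; a_6 is the larger of the two.

a_6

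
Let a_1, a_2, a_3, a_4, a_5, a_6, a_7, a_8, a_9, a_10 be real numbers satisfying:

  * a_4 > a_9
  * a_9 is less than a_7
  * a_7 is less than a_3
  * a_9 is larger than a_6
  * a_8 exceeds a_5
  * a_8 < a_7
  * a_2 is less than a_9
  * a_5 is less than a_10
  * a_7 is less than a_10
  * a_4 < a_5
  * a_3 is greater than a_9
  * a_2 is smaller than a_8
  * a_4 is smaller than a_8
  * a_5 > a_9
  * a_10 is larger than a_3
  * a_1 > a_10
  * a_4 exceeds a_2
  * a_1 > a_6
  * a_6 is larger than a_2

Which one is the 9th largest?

The consecutive relations fix a unique order: a_2 < a_6 < a_9 < a_4 < a_5 < a_8 < a_7 < a_3 < a_10 < a_1.
Counting 9 from the largest end gives a_6.

a_6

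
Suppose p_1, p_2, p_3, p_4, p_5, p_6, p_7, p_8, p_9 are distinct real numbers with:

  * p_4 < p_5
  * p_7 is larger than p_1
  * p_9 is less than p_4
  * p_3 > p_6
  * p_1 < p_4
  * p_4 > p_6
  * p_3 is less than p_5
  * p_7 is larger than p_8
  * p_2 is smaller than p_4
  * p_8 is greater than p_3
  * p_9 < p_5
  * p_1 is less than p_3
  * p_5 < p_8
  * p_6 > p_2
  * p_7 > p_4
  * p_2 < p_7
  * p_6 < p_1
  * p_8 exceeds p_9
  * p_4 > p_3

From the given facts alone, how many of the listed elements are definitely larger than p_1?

5

Directly above p_1: p_3, p_4, p_7.
One step further: p_5, p_8 (5 so far).
No other element is forced above p_1 by the given relations, so the count is 5.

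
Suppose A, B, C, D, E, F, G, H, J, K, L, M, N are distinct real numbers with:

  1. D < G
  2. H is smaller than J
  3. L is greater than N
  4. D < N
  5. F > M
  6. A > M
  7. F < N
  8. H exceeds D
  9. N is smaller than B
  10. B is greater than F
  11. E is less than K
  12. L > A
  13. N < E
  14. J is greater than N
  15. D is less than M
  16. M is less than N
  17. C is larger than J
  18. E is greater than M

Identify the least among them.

D

H is not least since D < H; M is not least since D < M; F is not least since M < F; N is not least since M < N; A is not least since M < A; J is not least since N < J; C is not least since J < C; E is not least since N < E; K is not least since E < K; L is not least since N < L; B is not least since F < B; G is not least since D < G.
Only D has nothing below it, so D is the least.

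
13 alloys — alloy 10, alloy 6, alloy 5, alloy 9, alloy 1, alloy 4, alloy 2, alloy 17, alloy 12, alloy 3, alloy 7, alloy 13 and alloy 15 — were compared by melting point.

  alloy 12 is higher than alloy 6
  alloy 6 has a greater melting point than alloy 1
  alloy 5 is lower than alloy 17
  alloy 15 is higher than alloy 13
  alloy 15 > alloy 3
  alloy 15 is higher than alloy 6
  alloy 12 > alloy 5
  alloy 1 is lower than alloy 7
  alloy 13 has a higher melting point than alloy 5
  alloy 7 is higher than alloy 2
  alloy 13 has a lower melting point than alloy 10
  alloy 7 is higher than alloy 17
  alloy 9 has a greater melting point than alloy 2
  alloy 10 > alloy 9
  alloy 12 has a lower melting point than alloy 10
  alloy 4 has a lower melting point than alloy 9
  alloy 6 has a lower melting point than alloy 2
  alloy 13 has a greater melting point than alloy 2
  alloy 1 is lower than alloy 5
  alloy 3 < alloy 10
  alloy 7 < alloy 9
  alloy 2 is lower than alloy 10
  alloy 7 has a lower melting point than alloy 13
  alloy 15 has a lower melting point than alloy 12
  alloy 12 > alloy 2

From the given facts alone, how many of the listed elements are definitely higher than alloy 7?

From alloy 7 the given relations immediately reach alloy 9, alloy 13.
From those, alloy 15, alloy 10 — 4 in total.
From those, alloy 12 — 5 in total.
No other element is forced above alloy 7 by the given relations, so the count is 5.

5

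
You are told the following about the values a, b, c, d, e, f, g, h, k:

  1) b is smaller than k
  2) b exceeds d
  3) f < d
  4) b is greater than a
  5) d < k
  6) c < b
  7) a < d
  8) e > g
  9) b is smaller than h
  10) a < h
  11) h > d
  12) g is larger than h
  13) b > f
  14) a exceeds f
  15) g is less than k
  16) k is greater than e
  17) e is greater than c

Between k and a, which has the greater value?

k

Chaining the given relations: a < d < b < h < g < e < k.
So a < k; k is the larger of the two.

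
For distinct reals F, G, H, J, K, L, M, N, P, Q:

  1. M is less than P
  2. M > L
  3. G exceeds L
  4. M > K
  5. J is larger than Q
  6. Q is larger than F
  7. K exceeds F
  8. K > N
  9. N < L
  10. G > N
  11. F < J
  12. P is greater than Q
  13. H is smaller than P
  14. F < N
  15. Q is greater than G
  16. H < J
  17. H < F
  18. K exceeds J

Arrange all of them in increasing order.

H < F < N < L < G < Q < J < K < M < P

The consecutive links are each given: H < F; F < N; N < L; L < G; G < Q; Q < J; J < K; K < M; M < P.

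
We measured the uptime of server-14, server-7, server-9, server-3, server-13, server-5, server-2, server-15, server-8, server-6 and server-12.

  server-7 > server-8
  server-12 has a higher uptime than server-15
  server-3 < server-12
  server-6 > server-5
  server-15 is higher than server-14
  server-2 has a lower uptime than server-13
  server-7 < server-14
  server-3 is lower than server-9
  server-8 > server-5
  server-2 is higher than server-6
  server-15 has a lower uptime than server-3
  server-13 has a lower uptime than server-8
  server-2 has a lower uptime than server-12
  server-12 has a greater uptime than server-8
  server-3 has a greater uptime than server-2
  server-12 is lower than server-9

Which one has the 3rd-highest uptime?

server-3

Piecing the relations together gives one ordering: server-5 < server-6 < server-2 < server-13 < server-8 < server-7 < server-14 < server-15 < server-3 < server-12 < server-9.
Counting 3 from the largest end gives server-3.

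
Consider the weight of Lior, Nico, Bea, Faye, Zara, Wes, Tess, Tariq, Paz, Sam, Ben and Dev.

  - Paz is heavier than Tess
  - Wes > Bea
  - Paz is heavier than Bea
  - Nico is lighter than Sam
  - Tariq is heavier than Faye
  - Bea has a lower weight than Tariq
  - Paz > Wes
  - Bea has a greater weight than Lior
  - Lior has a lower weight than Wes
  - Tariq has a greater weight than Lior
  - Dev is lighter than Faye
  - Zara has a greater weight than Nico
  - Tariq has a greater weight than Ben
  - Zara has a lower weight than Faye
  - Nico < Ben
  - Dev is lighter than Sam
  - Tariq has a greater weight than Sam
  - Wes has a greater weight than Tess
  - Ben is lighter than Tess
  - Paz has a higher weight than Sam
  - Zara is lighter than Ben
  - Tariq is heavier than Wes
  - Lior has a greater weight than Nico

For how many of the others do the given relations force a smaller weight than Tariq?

From Tariq the given relations immediately reach Lior, Faye, Bea, Sam, Ben, Wes.
From those, Dev, Nico, Zara, Tess — 10 in total.
No other element is forced below Tariq by the given relations, so the count is 10.

10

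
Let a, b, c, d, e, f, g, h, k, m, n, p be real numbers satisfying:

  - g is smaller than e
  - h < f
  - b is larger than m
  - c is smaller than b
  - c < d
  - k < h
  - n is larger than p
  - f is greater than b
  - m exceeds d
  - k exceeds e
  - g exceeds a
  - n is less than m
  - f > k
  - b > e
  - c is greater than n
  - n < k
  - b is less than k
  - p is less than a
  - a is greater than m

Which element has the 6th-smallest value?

a

Chaining the given pairs: p < n < c < d < m < a < g < e < b < k < h < f.
The 6th smallest is a.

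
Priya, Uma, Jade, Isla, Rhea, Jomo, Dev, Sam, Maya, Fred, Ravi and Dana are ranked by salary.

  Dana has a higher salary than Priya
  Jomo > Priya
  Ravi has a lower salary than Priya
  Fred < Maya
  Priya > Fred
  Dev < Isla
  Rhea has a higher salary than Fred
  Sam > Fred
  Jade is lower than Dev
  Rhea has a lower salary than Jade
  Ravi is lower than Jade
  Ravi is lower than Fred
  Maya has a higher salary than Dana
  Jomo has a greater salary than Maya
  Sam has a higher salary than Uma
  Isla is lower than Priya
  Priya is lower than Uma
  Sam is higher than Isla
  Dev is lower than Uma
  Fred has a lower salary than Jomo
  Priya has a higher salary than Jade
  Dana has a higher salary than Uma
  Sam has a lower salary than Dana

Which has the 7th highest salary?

Piecing the relations together gives one ordering: Ravi < Fred < Rhea < Jade < Dev < Isla < Priya < Uma < Sam < Dana < Maya < Jomo.
The 7th largest is Isla.

Isla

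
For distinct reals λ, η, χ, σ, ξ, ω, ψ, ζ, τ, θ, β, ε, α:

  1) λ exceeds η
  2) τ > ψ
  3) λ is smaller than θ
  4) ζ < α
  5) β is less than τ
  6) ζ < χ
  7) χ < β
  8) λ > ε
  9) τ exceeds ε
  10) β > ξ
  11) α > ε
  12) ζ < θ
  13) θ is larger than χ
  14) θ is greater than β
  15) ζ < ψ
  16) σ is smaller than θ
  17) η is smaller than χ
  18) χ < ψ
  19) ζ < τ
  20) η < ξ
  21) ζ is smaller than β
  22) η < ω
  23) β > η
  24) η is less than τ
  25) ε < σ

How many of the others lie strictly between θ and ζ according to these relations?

2

The relations place ζ below θ. An element lies strictly between them when it is forced above ζ and also forced below θ.
Above ζ: {χ, α, β, ψ, τ}. Below θ: {ε, η, σ, χ, ξ, λ, β}.
Intersection: {χ, β} — 2.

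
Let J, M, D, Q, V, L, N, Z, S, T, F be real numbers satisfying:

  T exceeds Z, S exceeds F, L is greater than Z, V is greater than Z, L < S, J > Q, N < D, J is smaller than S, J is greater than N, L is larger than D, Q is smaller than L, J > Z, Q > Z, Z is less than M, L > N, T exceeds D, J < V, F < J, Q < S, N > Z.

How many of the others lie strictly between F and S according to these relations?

1

Chaining upward from F reaches: J, V.
Chaining downward from S reaches: Z, Q, N, D, L, J.
Strictly between F and S are those in both lists: J — 1 element.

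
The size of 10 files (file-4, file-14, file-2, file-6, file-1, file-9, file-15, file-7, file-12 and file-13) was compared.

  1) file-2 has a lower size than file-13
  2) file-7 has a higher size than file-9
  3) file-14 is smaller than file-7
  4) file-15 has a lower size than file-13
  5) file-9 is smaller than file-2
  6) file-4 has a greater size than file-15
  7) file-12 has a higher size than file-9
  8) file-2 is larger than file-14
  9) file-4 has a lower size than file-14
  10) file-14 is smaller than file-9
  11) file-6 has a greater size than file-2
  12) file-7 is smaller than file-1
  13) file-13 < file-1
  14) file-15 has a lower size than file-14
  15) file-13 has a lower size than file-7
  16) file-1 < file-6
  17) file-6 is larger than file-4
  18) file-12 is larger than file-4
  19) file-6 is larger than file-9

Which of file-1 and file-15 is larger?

file-1

The relevant relations are file-15 < file-4; file-4 < file-14; file-14 < file-9; file-9 < file-2; file-2 < file-13; file-13 < file-7; file-7 < file-1.
Together: file-15 < file-4 < file-14 < file-9 < file-2 < file-13 < file-7 < file-1.
So file-15 < file-1; file-1 is the larger of the two.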